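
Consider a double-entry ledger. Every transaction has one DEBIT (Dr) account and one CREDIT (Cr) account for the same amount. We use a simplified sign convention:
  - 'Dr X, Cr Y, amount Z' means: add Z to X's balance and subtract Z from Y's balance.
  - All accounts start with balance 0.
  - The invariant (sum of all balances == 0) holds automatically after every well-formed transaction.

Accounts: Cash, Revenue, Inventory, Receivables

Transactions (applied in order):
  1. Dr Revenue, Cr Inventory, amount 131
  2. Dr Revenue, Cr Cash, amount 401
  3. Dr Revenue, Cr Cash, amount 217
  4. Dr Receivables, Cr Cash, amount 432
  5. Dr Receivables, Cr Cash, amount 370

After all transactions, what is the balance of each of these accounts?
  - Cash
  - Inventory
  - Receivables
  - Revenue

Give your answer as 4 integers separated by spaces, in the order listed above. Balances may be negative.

After txn 1 (Dr Revenue, Cr Inventory, amount 131): Inventory=-131 Revenue=131
After txn 2 (Dr Revenue, Cr Cash, amount 401): Cash=-401 Inventory=-131 Revenue=532
After txn 3 (Dr Revenue, Cr Cash, amount 217): Cash=-618 Inventory=-131 Revenue=749
After txn 4 (Dr Receivables, Cr Cash, amount 432): Cash=-1050 Inventory=-131 Receivables=432 Revenue=749
After txn 5 (Dr Receivables, Cr Cash, amount 370): Cash=-1420 Inventory=-131 Receivables=802 Revenue=749

Answer: -1420 -131 802 749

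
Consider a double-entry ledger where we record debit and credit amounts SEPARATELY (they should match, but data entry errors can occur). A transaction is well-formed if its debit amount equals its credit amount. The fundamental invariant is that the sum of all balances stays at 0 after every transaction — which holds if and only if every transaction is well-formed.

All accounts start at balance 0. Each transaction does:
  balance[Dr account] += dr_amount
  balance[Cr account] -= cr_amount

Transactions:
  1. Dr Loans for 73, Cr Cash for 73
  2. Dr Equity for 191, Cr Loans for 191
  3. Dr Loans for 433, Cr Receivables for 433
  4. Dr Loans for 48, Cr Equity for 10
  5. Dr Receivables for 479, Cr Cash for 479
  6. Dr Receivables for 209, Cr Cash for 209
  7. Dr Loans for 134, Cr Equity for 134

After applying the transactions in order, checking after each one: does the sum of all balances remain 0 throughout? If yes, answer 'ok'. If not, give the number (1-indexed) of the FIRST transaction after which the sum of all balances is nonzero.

After txn 1: dr=73 cr=73 sum_balances=0
After txn 2: dr=191 cr=191 sum_balances=0
After txn 3: dr=433 cr=433 sum_balances=0
After txn 4: dr=48 cr=10 sum_balances=38
After txn 5: dr=479 cr=479 sum_balances=38
After txn 6: dr=209 cr=209 sum_balances=38
After txn 7: dr=134 cr=134 sum_balances=38

Answer: 4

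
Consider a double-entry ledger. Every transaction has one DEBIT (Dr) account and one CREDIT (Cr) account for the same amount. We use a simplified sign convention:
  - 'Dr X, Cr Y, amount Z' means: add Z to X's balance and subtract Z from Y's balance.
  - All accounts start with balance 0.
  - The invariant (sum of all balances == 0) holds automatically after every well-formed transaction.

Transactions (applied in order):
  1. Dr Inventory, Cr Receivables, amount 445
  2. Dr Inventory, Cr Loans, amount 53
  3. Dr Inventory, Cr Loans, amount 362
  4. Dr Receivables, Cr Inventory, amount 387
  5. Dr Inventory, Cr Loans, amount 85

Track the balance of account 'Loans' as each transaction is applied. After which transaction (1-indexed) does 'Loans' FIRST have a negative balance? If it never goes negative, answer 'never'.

Answer: 2

Derivation:
After txn 1: Loans=0
After txn 2: Loans=-53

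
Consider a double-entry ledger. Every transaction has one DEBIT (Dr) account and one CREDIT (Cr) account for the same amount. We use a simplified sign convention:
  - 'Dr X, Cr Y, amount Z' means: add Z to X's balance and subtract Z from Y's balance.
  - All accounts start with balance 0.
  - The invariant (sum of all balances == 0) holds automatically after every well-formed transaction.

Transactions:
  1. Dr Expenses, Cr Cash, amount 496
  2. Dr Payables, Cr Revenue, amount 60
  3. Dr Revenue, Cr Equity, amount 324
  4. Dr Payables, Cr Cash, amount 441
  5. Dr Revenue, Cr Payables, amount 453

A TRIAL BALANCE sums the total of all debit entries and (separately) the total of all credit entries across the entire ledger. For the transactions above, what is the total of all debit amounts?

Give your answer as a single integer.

Txn 1: debit+=496
Txn 2: debit+=60
Txn 3: debit+=324
Txn 4: debit+=441
Txn 5: debit+=453
Total debits = 1774

Answer: 1774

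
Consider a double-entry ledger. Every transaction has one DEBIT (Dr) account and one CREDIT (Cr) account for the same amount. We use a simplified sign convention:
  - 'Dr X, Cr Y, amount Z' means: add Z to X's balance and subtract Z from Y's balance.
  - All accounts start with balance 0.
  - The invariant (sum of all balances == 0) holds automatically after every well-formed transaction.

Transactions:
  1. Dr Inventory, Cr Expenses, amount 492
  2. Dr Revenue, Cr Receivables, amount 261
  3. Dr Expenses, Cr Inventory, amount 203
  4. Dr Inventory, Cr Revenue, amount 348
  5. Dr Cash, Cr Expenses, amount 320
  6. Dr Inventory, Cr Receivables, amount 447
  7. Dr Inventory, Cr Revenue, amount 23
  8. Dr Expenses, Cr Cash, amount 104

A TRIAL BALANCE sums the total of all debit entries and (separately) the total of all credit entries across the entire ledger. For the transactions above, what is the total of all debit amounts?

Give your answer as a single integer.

Answer: 2198

Derivation:
Txn 1: debit+=492
Txn 2: debit+=261
Txn 3: debit+=203
Txn 4: debit+=348
Txn 5: debit+=320
Txn 6: debit+=447
Txn 7: debit+=23
Txn 8: debit+=104
Total debits = 2198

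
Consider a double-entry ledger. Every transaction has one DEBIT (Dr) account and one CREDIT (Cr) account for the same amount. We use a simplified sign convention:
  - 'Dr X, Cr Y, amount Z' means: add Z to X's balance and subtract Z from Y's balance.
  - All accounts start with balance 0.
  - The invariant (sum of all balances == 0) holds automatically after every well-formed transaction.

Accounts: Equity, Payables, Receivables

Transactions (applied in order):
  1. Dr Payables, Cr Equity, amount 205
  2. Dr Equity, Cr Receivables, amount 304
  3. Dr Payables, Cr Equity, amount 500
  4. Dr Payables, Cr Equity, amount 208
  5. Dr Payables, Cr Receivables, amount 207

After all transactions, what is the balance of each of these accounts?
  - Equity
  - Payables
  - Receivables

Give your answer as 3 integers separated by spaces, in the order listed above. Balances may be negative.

After txn 1 (Dr Payables, Cr Equity, amount 205): Equity=-205 Payables=205
After txn 2 (Dr Equity, Cr Receivables, amount 304): Equity=99 Payables=205 Receivables=-304
After txn 3 (Dr Payables, Cr Equity, amount 500): Equity=-401 Payables=705 Receivables=-304
After txn 4 (Dr Payables, Cr Equity, amount 208): Equity=-609 Payables=913 Receivables=-304
After txn 5 (Dr Payables, Cr Receivables, amount 207): Equity=-609 Payables=1120 Receivables=-511

Answer: -609 1120 -511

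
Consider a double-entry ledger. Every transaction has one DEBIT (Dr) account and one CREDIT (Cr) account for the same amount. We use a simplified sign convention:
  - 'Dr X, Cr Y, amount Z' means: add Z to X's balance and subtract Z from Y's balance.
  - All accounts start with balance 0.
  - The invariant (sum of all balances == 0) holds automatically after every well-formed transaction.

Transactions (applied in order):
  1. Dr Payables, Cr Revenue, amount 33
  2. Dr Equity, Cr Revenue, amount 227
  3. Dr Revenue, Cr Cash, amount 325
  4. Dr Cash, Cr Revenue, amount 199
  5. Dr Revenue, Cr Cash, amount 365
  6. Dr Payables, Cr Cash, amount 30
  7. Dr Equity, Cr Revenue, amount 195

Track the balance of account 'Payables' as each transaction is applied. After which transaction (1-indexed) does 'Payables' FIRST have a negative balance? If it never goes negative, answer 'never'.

After txn 1: Payables=33
After txn 2: Payables=33
After txn 3: Payables=33
After txn 4: Payables=33
After txn 5: Payables=33
After txn 6: Payables=63
After txn 7: Payables=63

Answer: never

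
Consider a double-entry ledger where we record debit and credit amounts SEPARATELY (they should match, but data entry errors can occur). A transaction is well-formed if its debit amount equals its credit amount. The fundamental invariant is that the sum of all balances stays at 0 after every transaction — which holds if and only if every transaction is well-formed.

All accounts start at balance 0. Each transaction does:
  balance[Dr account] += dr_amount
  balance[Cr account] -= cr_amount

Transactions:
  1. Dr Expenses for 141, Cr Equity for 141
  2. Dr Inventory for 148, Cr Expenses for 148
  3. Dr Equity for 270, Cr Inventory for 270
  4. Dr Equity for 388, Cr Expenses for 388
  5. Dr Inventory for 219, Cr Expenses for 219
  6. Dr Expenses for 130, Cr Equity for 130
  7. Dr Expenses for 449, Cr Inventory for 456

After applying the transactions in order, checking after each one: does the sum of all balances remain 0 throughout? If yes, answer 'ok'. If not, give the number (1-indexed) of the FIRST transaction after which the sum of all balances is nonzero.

After txn 1: dr=141 cr=141 sum_balances=0
After txn 2: dr=148 cr=148 sum_balances=0
After txn 3: dr=270 cr=270 sum_balances=0
After txn 4: dr=388 cr=388 sum_balances=0
After txn 5: dr=219 cr=219 sum_balances=0
After txn 6: dr=130 cr=130 sum_balances=0
After txn 7: dr=449 cr=456 sum_balances=-7

Answer: 7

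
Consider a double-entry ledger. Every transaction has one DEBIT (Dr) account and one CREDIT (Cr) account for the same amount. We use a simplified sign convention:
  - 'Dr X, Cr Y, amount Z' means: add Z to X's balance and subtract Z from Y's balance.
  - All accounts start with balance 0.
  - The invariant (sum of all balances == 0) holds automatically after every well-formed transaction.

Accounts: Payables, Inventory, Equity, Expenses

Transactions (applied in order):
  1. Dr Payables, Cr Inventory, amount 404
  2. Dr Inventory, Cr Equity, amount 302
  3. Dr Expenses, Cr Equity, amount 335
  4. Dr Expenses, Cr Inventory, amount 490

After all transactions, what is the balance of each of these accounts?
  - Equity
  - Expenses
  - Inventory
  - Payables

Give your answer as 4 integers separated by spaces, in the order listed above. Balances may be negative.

Answer: -637 825 -592 404

Derivation:
After txn 1 (Dr Payables, Cr Inventory, amount 404): Inventory=-404 Payables=404
After txn 2 (Dr Inventory, Cr Equity, amount 302): Equity=-302 Inventory=-102 Payables=404
After txn 3 (Dr Expenses, Cr Equity, amount 335): Equity=-637 Expenses=335 Inventory=-102 Payables=404
After txn 4 (Dr Expenses, Cr Inventory, amount 490): Equity=-637 Expenses=825 Inventory=-592 Payables=404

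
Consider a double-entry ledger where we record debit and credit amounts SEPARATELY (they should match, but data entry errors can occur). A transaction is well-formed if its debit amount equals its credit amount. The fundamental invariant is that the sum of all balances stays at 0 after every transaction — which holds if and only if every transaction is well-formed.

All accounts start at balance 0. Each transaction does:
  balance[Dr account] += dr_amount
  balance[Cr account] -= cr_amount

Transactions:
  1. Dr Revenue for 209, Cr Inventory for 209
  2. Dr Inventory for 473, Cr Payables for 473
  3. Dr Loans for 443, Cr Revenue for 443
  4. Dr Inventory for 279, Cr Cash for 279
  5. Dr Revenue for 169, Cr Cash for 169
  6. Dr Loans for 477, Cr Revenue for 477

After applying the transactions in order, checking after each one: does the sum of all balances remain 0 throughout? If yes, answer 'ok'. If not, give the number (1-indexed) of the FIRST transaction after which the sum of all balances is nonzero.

After txn 1: dr=209 cr=209 sum_balances=0
After txn 2: dr=473 cr=473 sum_balances=0
After txn 3: dr=443 cr=443 sum_balances=0
After txn 4: dr=279 cr=279 sum_balances=0
After txn 5: dr=169 cr=169 sum_balances=0
After txn 6: dr=477 cr=477 sum_balances=0

Answer: ok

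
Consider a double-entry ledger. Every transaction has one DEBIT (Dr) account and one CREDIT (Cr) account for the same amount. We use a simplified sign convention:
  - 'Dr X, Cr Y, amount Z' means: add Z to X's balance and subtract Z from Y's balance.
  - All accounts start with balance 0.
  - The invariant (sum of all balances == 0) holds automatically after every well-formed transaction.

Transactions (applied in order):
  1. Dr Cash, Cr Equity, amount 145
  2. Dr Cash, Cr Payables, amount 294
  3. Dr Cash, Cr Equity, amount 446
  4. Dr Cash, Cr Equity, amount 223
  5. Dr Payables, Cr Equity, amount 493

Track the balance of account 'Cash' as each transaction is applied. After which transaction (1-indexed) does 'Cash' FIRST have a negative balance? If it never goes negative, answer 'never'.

After txn 1: Cash=145
After txn 2: Cash=439
After txn 3: Cash=885
After txn 4: Cash=1108
After txn 5: Cash=1108

Answer: never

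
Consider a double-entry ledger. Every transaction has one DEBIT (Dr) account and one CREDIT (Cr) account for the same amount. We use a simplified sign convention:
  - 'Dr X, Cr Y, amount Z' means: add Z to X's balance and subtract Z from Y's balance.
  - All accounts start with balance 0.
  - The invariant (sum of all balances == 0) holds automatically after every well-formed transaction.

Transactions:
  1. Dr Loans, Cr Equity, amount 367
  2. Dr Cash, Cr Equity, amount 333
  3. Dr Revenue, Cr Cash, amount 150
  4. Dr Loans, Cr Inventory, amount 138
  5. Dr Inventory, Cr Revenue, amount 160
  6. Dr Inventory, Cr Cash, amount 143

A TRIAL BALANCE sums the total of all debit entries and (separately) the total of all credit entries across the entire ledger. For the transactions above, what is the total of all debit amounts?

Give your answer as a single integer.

Answer: 1291

Derivation:
Txn 1: debit+=367
Txn 2: debit+=333
Txn 3: debit+=150
Txn 4: debit+=138
Txn 5: debit+=160
Txn 6: debit+=143
Total debits = 1291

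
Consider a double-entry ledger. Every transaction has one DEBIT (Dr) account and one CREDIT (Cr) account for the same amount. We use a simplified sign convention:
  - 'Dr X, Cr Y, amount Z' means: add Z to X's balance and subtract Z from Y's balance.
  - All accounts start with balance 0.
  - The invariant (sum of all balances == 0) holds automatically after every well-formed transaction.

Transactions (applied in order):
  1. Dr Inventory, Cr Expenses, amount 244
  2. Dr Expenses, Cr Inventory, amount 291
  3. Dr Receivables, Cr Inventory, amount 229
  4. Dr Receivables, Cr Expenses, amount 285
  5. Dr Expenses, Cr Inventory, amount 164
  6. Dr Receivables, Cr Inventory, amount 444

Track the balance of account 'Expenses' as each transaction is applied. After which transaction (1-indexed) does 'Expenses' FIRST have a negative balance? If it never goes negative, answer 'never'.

After txn 1: Expenses=-244

Answer: 1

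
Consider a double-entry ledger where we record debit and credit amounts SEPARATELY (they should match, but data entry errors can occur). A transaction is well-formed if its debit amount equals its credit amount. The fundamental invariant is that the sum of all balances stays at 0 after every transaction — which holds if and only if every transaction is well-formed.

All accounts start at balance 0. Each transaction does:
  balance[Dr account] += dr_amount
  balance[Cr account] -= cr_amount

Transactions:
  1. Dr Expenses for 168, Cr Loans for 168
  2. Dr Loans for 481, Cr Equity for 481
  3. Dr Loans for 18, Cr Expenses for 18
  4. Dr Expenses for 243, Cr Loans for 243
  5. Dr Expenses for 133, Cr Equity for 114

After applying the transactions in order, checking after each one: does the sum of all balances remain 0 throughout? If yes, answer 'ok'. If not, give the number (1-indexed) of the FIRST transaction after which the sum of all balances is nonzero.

After txn 1: dr=168 cr=168 sum_balances=0
After txn 2: dr=481 cr=481 sum_balances=0
After txn 3: dr=18 cr=18 sum_balances=0
After txn 4: dr=243 cr=243 sum_balances=0
After txn 5: dr=133 cr=114 sum_balances=19

Answer: 5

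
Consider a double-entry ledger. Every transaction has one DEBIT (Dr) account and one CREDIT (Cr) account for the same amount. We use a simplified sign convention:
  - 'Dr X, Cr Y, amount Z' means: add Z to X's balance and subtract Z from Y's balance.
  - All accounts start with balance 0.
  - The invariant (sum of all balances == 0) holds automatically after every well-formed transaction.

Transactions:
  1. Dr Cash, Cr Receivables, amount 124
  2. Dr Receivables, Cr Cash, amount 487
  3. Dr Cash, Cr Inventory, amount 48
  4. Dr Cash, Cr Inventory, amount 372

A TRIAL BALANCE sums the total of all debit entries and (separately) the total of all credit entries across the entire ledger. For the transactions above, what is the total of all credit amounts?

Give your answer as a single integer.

Txn 1: credit+=124
Txn 2: credit+=487
Txn 3: credit+=48
Txn 4: credit+=372
Total credits = 1031

Answer: 1031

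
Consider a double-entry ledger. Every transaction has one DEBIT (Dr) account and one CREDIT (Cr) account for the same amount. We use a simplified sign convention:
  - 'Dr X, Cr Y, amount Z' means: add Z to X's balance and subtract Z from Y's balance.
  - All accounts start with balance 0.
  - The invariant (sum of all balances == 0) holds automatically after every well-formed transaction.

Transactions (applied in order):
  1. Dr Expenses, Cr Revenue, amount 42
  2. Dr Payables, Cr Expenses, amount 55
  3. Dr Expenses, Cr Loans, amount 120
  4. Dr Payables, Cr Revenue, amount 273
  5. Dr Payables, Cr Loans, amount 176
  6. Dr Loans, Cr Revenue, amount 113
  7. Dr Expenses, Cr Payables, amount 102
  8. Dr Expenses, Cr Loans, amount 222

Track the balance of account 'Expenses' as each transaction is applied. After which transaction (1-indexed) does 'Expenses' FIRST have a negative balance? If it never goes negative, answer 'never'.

Answer: 2

Derivation:
After txn 1: Expenses=42
After txn 2: Expenses=-13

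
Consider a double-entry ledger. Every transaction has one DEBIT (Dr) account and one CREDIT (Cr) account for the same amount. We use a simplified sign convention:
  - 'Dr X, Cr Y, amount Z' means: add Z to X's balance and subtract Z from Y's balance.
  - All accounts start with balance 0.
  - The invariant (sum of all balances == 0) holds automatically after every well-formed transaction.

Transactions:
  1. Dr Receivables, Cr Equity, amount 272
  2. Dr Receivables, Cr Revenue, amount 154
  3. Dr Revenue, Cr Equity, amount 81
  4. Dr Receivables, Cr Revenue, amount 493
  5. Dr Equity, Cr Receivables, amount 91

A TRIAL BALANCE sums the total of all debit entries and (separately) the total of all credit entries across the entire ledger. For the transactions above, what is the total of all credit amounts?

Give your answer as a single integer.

Answer: 1091

Derivation:
Txn 1: credit+=272
Txn 2: credit+=154
Txn 3: credit+=81
Txn 4: credit+=493
Txn 5: credit+=91
Total credits = 1091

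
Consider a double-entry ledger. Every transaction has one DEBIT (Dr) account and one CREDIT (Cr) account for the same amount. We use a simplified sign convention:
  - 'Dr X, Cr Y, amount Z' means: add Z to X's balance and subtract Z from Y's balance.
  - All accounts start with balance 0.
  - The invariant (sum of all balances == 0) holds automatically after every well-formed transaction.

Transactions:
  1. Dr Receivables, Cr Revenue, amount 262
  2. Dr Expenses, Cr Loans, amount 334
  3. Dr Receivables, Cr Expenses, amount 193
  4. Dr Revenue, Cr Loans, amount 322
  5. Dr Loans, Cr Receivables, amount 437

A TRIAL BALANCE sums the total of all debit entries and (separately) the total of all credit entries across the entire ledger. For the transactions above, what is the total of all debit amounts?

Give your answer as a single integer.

Txn 1: debit+=262
Txn 2: debit+=334
Txn 3: debit+=193
Txn 4: debit+=322
Txn 5: debit+=437
Total debits = 1548

Answer: 1548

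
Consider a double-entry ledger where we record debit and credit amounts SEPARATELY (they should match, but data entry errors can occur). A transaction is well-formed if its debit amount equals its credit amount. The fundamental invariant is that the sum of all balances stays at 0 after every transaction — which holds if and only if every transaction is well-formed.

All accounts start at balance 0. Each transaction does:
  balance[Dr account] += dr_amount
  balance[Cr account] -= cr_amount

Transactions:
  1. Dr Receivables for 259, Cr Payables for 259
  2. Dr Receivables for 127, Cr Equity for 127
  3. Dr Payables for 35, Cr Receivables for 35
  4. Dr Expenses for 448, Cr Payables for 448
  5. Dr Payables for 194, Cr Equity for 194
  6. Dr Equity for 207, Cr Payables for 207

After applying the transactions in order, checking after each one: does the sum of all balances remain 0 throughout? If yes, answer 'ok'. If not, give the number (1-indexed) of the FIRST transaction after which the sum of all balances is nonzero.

Answer: ok

Derivation:
After txn 1: dr=259 cr=259 sum_balances=0
After txn 2: dr=127 cr=127 sum_balances=0
After txn 3: dr=35 cr=35 sum_balances=0
After txn 4: dr=448 cr=448 sum_balances=0
After txn 5: dr=194 cr=194 sum_balances=0
After txn 6: dr=207 cr=207 sum_balances=0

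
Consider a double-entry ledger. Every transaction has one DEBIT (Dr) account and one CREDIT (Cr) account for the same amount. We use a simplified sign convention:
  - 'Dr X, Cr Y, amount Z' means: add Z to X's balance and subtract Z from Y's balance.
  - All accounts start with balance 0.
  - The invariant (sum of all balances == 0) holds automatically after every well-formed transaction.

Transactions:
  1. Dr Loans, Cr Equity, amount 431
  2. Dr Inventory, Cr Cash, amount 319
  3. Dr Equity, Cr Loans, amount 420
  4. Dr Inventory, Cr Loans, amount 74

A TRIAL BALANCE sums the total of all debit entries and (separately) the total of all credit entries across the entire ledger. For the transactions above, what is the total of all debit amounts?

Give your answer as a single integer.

Txn 1: debit+=431
Txn 2: debit+=319
Txn 3: debit+=420
Txn 4: debit+=74
Total debits = 1244

Answer: 1244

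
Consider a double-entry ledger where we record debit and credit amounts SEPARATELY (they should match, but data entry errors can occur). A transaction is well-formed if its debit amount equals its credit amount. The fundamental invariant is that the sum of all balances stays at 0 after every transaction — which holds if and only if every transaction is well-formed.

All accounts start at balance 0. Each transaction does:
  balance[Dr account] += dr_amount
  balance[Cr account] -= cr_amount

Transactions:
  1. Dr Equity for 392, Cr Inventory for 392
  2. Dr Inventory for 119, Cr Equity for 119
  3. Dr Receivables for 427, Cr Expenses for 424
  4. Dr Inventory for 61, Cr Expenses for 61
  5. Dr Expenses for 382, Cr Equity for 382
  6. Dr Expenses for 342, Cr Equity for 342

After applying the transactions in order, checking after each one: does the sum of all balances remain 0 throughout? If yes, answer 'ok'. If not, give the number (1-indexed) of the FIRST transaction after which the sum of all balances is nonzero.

Answer: 3

Derivation:
After txn 1: dr=392 cr=392 sum_balances=0
After txn 2: dr=119 cr=119 sum_balances=0
After txn 3: dr=427 cr=424 sum_balances=3
After txn 4: dr=61 cr=61 sum_balances=3
After txn 5: dr=382 cr=382 sum_balances=3
After txn 6: dr=342 cr=342 sum_balances=3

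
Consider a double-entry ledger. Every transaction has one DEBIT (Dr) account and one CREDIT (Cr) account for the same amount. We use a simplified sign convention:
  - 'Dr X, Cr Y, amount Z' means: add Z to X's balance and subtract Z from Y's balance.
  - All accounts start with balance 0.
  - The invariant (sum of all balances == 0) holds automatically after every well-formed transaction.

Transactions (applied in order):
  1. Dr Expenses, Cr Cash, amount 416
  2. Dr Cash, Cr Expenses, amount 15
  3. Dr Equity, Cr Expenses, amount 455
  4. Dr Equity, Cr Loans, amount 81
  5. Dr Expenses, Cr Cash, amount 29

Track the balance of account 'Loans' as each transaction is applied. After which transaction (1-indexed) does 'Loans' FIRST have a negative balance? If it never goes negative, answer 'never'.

Answer: 4

Derivation:
After txn 1: Loans=0
After txn 2: Loans=0
After txn 3: Loans=0
After txn 4: Loans=-81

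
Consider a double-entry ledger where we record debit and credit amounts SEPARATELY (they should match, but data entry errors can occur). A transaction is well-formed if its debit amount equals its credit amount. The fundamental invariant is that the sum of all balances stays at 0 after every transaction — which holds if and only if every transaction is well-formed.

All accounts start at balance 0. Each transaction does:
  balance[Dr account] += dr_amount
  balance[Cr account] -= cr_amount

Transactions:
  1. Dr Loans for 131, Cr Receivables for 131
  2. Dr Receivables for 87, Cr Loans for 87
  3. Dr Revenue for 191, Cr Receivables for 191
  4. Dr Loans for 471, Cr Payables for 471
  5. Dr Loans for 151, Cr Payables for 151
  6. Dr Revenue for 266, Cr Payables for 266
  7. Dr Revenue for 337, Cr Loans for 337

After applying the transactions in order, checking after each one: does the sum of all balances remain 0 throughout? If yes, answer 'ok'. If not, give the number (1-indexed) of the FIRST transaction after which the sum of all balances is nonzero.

After txn 1: dr=131 cr=131 sum_balances=0
After txn 2: dr=87 cr=87 sum_balances=0
After txn 3: dr=191 cr=191 sum_balances=0
After txn 4: dr=471 cr=471 sum_balances=0
After txn 5: dr=151 cr=151 sum_balances=0
After txn 6: dr=266 cr=266 sum_balances=0
After txn 7: dr=337 cr=337 sum_balances=0

Answer: ok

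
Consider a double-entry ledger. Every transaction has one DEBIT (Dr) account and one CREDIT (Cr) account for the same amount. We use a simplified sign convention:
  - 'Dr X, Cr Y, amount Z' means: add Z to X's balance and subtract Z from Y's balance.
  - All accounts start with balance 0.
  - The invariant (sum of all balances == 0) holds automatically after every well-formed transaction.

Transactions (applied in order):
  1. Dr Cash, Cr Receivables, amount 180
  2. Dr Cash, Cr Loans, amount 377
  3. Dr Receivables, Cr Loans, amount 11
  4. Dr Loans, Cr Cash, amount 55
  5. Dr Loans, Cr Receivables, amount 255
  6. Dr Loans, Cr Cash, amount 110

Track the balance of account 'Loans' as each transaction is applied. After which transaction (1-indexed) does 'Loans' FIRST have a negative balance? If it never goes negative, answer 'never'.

Answer: 2

Derivation:
After txn 1: Loans=0
After txn 2: Loans=-377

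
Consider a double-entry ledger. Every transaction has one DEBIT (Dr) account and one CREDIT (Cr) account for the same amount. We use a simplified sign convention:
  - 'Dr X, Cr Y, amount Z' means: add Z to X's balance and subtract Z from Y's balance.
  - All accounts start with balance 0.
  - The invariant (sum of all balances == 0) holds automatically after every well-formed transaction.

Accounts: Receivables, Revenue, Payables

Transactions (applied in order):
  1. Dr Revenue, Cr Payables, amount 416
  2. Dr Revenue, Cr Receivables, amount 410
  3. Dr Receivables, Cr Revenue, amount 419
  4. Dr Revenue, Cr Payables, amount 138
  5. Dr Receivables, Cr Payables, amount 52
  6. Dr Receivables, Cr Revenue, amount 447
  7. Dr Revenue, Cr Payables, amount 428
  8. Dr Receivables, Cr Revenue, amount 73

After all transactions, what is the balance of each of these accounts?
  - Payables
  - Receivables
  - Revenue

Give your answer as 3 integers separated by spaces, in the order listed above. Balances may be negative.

After txn 1 (Dr Revenue, Cr Payables, amount 416): Payables=-416 Revenue=416
After txn 2 (Dr Revenue, Cr Receivables, amount 410): Payables=-416 Receivables=-410 Revenue=826
After txn 3 (Dr Receivables, Cr Revenue, amount 419): Payables=-416 Receivables=9 Revenue=407
After txn 4 (Dr Revenue, Cr Payables, amount 138): Payables=-554 Receivables=9 Revenue=545
After txn 5 (Dr Receivables, Cr Payables, amount 52): Payables=-606 Receivables=61 Revenue=545
After txn 6 (Dr Receivables, Cr Revenue, amount 447): Payables=-606 Receivables=508 Revenue=98
After txn 7 (Dr Revenue, Cr Payables, amount 428): Payables=-1034 Receivables=508 Revenue=526
After txn 8 (Dr Receivables, Cr Revenue, amount 73): Payables=-1034 Receivables=581 Revenue=453

Answer: -1034 581 453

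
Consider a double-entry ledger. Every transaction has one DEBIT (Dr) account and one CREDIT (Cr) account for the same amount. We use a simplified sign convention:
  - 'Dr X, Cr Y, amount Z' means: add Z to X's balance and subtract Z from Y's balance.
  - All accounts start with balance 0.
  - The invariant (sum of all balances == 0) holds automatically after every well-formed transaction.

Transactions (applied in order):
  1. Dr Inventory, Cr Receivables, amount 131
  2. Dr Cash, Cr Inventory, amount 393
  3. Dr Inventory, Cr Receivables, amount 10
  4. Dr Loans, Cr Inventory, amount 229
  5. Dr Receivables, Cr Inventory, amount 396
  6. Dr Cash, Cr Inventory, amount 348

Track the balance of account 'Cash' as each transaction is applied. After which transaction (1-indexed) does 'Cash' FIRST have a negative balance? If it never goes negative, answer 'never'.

After txn 1: Cash=0
After txn 2: Cash=393
After txn 3: Cash=393
After txn 4: Cash=393
After txn 5: Cash=393
After txn 6: Cash=741

Answer: never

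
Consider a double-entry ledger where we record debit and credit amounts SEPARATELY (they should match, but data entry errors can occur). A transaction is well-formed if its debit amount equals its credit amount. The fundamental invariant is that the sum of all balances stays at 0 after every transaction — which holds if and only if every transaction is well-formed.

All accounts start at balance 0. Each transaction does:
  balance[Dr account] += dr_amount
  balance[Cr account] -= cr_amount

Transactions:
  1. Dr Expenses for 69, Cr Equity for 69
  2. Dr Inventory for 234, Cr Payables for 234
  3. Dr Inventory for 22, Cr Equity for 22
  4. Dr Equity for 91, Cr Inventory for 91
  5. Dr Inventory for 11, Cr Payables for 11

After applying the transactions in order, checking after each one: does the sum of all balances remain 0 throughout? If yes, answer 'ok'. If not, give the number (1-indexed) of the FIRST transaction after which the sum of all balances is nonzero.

After txn 1: dr=69 cr=69 sum_balances=0
After txn 2: dr=234 cr=234 sum_balances=0
After txn 3: dr=22 cr=22 sum_balances=0
After txn 4: dr=91 cr=91 sum_balances=0
After txn 5: dr=11 cr=11 sum_balances=0

Answer: ok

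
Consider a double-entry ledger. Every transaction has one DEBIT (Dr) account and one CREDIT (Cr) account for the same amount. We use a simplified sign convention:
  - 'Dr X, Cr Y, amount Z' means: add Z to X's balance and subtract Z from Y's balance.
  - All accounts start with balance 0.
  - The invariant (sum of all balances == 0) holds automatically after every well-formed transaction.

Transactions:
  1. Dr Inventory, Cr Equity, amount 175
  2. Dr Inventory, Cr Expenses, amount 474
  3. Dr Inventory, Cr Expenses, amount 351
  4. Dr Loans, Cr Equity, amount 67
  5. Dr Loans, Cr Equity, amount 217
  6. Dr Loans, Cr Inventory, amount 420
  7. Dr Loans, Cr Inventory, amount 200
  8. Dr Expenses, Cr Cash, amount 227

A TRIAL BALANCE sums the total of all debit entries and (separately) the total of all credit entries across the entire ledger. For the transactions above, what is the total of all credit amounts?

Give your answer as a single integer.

Txn 1: credit+=175
Txn 2: credit+=474
Txn 3: credit+=351
Txn 4: credit+=67
Txn 5: credit+=217
Txn 6: credit+=420
Txn 7: credit+=200
Txn 8: credit+=227
Total credits = 2131

Answer: 2131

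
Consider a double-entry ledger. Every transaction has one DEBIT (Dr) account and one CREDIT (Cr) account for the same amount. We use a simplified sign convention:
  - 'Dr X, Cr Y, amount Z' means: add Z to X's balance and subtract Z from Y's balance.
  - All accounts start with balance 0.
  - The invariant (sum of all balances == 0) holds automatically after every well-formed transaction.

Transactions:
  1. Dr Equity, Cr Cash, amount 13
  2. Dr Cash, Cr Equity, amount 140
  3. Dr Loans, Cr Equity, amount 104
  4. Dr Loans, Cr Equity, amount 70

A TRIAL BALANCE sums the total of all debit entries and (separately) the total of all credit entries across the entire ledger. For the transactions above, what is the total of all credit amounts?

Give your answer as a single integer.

Answer: 327

Derivation:
Txn 1: credit+=13
Txn 2: credit+=140
Txn 3: credit+=104
Txn 4: credit+=70
Total credits = 327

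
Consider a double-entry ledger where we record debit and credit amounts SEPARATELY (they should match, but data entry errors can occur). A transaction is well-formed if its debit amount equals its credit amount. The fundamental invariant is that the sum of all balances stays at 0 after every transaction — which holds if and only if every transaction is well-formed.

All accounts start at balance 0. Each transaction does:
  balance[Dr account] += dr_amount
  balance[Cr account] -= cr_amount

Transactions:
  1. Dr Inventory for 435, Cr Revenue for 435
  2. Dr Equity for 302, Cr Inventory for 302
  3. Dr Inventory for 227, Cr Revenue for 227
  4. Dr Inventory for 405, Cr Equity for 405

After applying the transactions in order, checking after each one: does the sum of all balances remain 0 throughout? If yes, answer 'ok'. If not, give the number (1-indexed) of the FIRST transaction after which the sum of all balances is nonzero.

After txn 1: dr=435 cr=435 sum_balances=0
After txn 2: dr=302 cr=302 sum_balances=0
After txn 3: dr=227 cr=227 sum_balances=0
After txn 4: dr=405 cr=405 sum_balances=0

Answer: ok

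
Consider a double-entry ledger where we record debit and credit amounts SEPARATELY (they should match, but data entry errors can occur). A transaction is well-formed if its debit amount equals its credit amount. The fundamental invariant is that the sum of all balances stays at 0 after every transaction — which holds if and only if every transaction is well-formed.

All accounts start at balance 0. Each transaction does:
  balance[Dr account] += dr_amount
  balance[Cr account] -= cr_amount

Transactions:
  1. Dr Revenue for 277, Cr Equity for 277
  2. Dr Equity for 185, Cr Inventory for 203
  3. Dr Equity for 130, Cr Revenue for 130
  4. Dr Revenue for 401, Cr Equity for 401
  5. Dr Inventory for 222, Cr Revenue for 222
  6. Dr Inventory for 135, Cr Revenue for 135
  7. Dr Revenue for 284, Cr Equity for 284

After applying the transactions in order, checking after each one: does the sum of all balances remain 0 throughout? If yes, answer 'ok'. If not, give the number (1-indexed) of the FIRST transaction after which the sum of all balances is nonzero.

Answer: 2

Derivation:
After txn 1: dr=277 cr=277 sum_balances=0
After txn 2: dr=185 cr=203 sum_balances=-18
After txn 3: dr=130 cr=130 sum_balances=-18
After txn 4: dr=401 cr=401 sum_balances=-18
After txn 5: dr=222 cr=222 sum_balances=-18
After txn 6: dr=135 cr=135 sum_balances=-18
After txn 7: dr=284 cr=284 sum_balances=-18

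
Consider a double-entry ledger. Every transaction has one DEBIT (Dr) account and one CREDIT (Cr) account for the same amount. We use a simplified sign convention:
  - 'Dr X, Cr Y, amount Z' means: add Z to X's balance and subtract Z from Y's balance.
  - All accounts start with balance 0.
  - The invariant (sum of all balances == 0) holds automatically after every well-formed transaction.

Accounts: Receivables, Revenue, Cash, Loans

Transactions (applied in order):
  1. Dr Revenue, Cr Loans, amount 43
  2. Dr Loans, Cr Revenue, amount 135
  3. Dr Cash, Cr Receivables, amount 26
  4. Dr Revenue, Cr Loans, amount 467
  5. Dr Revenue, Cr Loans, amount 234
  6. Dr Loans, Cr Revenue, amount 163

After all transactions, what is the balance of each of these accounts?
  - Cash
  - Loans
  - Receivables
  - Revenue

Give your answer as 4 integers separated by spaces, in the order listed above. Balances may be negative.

After txn 1 (Dr Revenue, Cr Loans, amount 43): Loans=-43 Revenue=43
After txn 2 (Dr Loans, Cr Revenue, amount 135): Loans=92 Revenue=-92
After txn 3 (Dr Cash, Cr Receivables, amount 26): Cash=26 Loans=92 Receivables=-26 Revenue=-92
After txn 4 (Dr Revenue, Cr Loans, amount 467): Cash=26 Loans=-375 Receivables=-26 Revenue=375
After txn 5 (Dr Revenue, Cr Loans, amount 234): Cash=26 Loans=-609 Receivables=-26 Revenue=609
After txn 6 (Dr Loans, Cr Revenue, amount 163): Cash=26 Loans=-446 Receivables=-26 Revenue=446

Answer: 26 -446 -26 446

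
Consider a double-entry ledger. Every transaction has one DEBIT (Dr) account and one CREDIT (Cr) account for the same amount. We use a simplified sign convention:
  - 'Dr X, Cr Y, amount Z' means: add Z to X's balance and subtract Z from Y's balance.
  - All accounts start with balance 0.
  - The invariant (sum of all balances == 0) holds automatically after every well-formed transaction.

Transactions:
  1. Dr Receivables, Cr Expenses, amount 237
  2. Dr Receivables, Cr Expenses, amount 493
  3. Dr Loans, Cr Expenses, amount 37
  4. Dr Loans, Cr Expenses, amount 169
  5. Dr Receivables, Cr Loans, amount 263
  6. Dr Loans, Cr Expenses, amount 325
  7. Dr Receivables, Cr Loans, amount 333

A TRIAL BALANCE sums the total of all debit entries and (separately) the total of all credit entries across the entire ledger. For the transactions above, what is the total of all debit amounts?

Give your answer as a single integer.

Txn 1: debit+=237
Txn 2: debit+=493
Txn 3: debit+=37
Txn 4: debit+=169
Txn 5: debit+=263
Txn 6: debit+=325
Txn 7: debit+=333
Total debits = 1857

Answer: 1857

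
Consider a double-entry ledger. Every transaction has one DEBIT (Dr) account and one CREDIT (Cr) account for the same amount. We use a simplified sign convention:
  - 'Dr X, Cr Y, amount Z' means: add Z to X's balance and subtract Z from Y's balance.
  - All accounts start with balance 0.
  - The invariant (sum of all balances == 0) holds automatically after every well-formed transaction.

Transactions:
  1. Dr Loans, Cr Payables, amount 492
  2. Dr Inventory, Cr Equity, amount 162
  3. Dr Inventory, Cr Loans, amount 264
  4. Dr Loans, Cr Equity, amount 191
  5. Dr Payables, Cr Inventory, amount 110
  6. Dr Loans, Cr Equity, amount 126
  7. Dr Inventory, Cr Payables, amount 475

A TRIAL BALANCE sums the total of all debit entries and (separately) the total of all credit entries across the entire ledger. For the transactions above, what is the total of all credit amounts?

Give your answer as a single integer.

Answer: 1820

Derivation:
Txn 1: credit+=492
Txn 2: credit+=162
Txn 3: credit+=264
Txn 4: credit+=191
Txn 5: credit+=110
Txn 6: credit+=126
Txn 7: credit+=475
Total credits = 1820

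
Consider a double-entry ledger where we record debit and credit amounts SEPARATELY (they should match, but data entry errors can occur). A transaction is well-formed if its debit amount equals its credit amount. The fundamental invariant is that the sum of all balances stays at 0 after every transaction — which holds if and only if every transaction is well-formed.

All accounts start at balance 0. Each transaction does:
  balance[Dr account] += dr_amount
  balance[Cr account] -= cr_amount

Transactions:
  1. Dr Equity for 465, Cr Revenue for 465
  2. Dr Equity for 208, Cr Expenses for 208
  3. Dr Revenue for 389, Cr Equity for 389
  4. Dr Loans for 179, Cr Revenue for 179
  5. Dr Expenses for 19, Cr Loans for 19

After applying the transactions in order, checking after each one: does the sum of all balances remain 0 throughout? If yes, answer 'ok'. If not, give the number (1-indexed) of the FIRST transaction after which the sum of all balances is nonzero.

After txn 1: dr=465 cr=465 sum_balances=0
After txn 2: dr=208 cr=208 sum_balances=0
After txn 3: dr=389 cr=389 sum_balances=0
After txn 4: dr=179 cr=179 sum_balances=0
After txn 5: dr=19 cr=19 sum_balances=0

Answer: ok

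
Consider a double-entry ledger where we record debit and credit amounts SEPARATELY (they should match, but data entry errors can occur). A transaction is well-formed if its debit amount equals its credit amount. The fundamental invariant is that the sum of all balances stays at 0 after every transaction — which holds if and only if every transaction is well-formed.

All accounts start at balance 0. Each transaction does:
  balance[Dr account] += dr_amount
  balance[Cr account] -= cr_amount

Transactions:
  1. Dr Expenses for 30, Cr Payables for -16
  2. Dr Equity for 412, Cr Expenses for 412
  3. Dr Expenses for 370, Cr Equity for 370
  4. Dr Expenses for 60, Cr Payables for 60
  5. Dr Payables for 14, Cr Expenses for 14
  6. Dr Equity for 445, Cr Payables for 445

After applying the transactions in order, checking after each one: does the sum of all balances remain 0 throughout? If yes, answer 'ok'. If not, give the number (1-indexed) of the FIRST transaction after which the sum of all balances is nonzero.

Answer: 1

Derivation:
After txn 1: dr=30 cr=-16 sum_balances=46
After txn 2: dr=412 cr=412 sum_balances=46
After txn 3: dr=370 cr=370 sum_balances=46
After txn 4: dr=60 cr=60 sum_balances=46
After txn 5: dr=14 cr=14 sum_balances=46
After txn 6: dr=445 cr=445 sum_balances=46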